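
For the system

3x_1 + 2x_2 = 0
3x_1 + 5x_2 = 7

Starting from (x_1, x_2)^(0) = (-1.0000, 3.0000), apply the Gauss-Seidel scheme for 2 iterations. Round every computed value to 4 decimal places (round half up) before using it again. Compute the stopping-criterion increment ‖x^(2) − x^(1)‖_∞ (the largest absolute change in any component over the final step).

0.2667

Iteration 1:
  x_1 = (0 - (2)·3.0000) / (3) = -2.0000
  x_2 = (7 - (3)·-2.0000) / (5) = 2.6000
Iteration 2:
  x_1 = (0 - (2)·2.6000) / (3) = -1.7333
  x_2 = (7 - (3)·-1.7333) / (5) = 2.4400
Change: (0.2667, -0.1600) → max |·| = 0.2667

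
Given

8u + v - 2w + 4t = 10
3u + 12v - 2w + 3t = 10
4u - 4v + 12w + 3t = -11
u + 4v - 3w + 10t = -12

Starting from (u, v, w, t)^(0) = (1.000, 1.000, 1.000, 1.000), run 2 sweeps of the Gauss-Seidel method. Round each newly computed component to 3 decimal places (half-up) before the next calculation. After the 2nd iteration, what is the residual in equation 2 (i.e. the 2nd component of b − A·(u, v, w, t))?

0.898

Iteration 1:
  u = (10 - (1)·1.000 - (-2)·1.000 - (4)·1.000) / (8) = 0.875
  v = (10 - (3)·0.875 - (-2)·1.000 - (3)·1.000) / (12) = 0.531
  w = (-11 - (4)·0.875 - (-4)·0.531 - (3)·1.000) / (12) = -1.281
  t = (-12 - (1)·0.875 - (4)·0.531 - (-3)·-1.281) / (10) = -1.884
Iteration 2:
  u = (10 - (1)·0.531 - (-2)·-1.281 - (4)·-1.884) / (8) = 1.805
  v = (10 - (3)·1.805 - (-2)·-1.281 - (3)·-1.884) / (12) = 0.640
  w = (-11 - (4)·1.805 - (-4)·0.640 - (3)·-1.884) / (12) = -0.834
  t = (-12 - (1)·1.805 - (4)·0.640 - (-3)·-0.834) / (10) = -1.887
Residual b − A·x = (0.800, 0.898, 0.009, 0.003)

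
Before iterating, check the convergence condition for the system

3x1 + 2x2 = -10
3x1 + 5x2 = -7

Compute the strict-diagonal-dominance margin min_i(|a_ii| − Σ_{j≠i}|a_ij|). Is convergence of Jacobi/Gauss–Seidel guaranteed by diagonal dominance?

1

row 1: |3| − (2) = 1
row 2: |5| − (3) = 2
minimum over rows = 1 → strictly diagonally dominant (convergence guaranteed)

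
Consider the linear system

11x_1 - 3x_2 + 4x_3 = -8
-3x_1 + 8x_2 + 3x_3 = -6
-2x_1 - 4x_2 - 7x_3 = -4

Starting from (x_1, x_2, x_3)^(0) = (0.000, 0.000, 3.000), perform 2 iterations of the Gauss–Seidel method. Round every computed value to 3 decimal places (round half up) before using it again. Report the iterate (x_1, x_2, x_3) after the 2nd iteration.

Iteration 1:
  x_1 = (-8 - (-3)·0.000 - (4)·3.000) / (11) = -1.818
  x_2 = (-6 - (-3)·-1.818 - (3)·3.000) / (8) = -2.557
  x_3 = (-4 - (-2)·-1.818 - (-4)·-2.557) / (-7) = 2.552
Iteration 2:
  x_1 = (-8 - (-3)·-2.557 - (4)·2.552) / (11) = -2.353
  x_2 = (-6 - (-3)·-2.353 - (3)·2.552) / (8) = -2.589
  x_3 = (-4 - (-2)·-2.353 - (-4)·-2.589) / (-7) = 2.723

(-2.353, -2.589, 2.723)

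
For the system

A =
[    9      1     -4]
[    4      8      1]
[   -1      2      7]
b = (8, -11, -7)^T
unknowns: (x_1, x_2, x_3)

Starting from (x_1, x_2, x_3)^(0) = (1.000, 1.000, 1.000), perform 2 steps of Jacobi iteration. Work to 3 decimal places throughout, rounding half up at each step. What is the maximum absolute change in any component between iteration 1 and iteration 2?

Iteration 1:
  x_1 = (8 - (1)·1.000 - (-4)·1.000) / (9) = 1.222
  x_2 = (-11 - (4)·1.000 - (1)·1.000) / (8) = -2.000
  x_3 = (-7 - (-1)·1.000 - (2)·1.000) / (7) = -1.143
Iteration 2:
  x_1 = (8 - (1)·-2.000 - (-4)·-1.143) / (9) = 0.603
  x_2 = (-11 - (4)·1.222 - (1)·-1.143) / (8) = -1.843
  x_3 = (-7 - (-1)·1.222 - (2)·-2.000) / (7) = -0.254
Change: (-0.619, 0.157, 0.889) → max |·| = 0.889

0.889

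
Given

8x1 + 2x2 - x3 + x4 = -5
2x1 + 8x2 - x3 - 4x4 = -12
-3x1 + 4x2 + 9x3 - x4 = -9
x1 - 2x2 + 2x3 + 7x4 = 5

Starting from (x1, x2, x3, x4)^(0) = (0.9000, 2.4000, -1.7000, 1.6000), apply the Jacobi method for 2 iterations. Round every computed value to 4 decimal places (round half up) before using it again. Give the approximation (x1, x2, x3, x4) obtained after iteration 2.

(-0.7589, -0.4107, -0.8450, 1.0772)

Iteration 1:
  x1 = (-5 - (2)·2.4000 - (-1)·-1.7000 - (1)·1.6000) / (8) = -1.6375
  x2 = (-12 - (2)·0.9000 - (-1)·-1.7000 - (-4)·1.6000) / (8) = -1.1375
  x3 = (-9 - (-3)·0.9000 - (4)·2.4000 - (-1)·1.6000) / (9) = -1.5889
  x4 = (5 - (1)·0.9000 - (-2)·2.4000 - (2)·-1.7000) / (7) = 1.7571
Iteration 2:
  x1 = (-5 - (2)·-1.1375 - (-1)·-1.5889 - (1)·1.7571) / (8) = -0.7589
  x2 = (-12 - (2)·-1.6375 - (-1)·-1.5889 - (-4)·1.7571) / (8) = -0.4107
  x3 = (-9 - (-3)·-1.6375 - (4)·-1.1375 - (-1)·1.7571) / (9) = -0.8450
  x4 = (5 - (1)·-1.6375 - (-2)·-1.1375 - (2)·-1.5889) / (7) = 1.0772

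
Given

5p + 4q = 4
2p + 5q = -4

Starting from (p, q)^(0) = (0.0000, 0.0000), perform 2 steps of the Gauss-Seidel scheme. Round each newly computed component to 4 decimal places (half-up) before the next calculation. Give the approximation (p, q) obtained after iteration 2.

(1.6960, -1.4784)

Iteration 1:
  p = (4 - (4)·0.0000) / (5) = 0.8000
  q = (-4 - (2)·0.8000) / (5) = -1.1200
Iteration 2:
  p = (4 - (4)·-1.1200) / (5) = 1.6960
  q = (-4 - (2)·1.6960) / (5) = -1.4784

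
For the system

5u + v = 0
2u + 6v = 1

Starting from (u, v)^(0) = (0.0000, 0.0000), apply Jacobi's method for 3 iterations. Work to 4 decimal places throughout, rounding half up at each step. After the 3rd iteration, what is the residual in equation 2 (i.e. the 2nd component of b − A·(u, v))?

Iteration 1:
  u = (0 - (1)·0.0000) / (5) = 0.0000
  v = (1 - (2)·0.0000) / (6) = 0.1667
Iteration 2:
  u = (0 - (1)·0.1667) / (5) = -0.0333
  v = (1 - (2)·0.0000) / (6) = 0.1667
Iteration 3:
  u = (0 - (1)·0.1667) / (5) = -0.0333
  v = (1 - (2)·-0.0333) / (6) = 0.1778
Residual b − A·x = (-0.0113, -0.0002)

-0.0002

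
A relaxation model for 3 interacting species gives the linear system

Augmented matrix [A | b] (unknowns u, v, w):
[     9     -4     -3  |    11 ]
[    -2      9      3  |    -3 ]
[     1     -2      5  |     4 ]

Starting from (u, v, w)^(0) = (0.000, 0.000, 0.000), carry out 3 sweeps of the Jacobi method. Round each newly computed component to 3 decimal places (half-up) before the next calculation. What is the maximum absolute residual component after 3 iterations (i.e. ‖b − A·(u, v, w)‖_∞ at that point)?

0.546

Iteration 1:
  u = (11 - (-4)·0.000 - (-3)·0.000) / (9) = 1.222
  v = (-3 - (-2)·0.000 - (3)·0.000) / (9) = -0.333
  w = (4 - (1)·0.000 - (-2)·0.000) / (5) = 0.800
Iteration 2:
  u = (11 - (-4)·-0.333 - (-3)·0.800) / (9) = 1.341
  v = (-3 - (-2)·1.222 - (3)·0.800) / (9) = -0.328
  w = (4 - (1)·1.222 - (-2)·-0.333) / (5) = 0.422
Iteration 3:
  u = (11 - (-4)·-0.328 - (-3)·0.422) / (9) = 1.217
  v = (-3 - (-2)·1.341 - (3)·0.422) / (9) = -0.176
  w = (4 - (1)·1.341 - (-2)·-0.328) / (5) = 0.401
Residual b − A·x = (0.546, -0.185, 0.426); ∞-norm = 0.546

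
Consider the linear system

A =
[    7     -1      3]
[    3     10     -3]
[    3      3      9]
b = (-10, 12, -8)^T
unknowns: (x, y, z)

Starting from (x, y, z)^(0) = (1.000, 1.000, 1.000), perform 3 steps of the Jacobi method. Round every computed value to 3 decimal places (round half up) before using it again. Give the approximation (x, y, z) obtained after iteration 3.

Iteration 1:
  x = (-10 - (-1)·1.000 - (3)·1.000) / (7) = -1.714
  y = (12 - (3)·1.000 - (-3)·1.000) / (10) = 1.200
  z = (-8 - (3)·1.000 - (3)·1.000) / (9) = -1.556
Iteration 2:
  x = (-10 - (-1)·1.200 - (3)·-1.556) / (7) = -0.590
  y = (12 - (3)·-1.714 - (-3)·-1.556) / (10) = 1.247
  z = (-8 - (3)·-1.714 - (3)·1.200) / (9) = -0.718
Iteration 3:
  x = (-10 - (-1)·1.247 - (3)·-0.718) / (7) = -0.943
  y = (12 - (3)·-0.590 - (-3)·-0.718) / (10) = 1.162
  z = (-8 - (3)·-0.590 - (3)·1.247) / (9) = -1.108

(-0.943, 1.162, -1.108)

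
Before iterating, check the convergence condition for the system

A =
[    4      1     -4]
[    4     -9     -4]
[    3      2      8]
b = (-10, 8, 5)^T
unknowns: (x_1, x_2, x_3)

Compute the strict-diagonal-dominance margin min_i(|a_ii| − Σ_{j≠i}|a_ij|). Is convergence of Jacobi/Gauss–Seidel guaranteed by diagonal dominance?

row 1: |4| − (1+4) = -1
row 2: |-9| − (4+4) = 1
row 3: |8| − (3+2) = 3
minimum over rows = -1 → not strictly diagonally dominant

-1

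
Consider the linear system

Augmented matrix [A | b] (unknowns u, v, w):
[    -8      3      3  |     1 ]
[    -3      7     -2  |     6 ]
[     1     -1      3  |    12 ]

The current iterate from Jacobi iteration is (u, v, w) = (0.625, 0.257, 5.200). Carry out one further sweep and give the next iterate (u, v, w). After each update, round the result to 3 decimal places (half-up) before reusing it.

One sweep:
  u = (1 - (3)·0.257 - (3)·5.200) / (-8) = 1.921
  v = (6 - (-3)·0.625 - (-2)·5.200) / (7) = 2.611
  w = (12 - (1)·0.625 - (-1)·0.257) / (3) = 3.877

(1.921, 2.611, 3.877)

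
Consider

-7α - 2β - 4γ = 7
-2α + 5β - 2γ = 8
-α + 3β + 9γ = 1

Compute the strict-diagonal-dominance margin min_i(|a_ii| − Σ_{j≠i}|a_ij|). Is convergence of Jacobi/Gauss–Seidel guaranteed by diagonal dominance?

1

row 1: |-7| − (2+4) = 1
row 2: |5| − (2+2) = 1
row 3: |9| − (1+3) = 5
minimum over rows = 1 → strictly diagonally dominant (convergence guaranteed)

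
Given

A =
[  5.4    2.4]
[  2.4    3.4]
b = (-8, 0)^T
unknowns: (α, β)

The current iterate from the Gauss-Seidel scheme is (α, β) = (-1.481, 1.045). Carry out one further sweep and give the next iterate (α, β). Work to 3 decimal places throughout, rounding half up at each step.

(-1.946, 1.374)

One sweep:
  α = (-8 - (2.4)·1.045) / (5.4) = -1.946
  β = (0 - (2.4)·-1.946) / (3.4) = 1.374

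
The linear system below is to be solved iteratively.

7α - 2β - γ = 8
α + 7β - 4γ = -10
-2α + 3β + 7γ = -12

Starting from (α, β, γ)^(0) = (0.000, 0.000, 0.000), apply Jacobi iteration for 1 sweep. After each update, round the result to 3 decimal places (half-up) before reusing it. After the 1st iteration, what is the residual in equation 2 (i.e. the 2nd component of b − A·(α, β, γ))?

-7.996

Iteration 1:
  α = (8 - (-2)·0.000 - (-1)·0.000) / (7) = 1.143
  β = (-10 - (1)·0.000 - (-4)·0.000) / (7) = -1.429
  γ = (-12 - (-2)·0.000 - (3)·0.000) / (7) = -1.714
Residual b − A·x = (-4.573, -7.996, 6.571)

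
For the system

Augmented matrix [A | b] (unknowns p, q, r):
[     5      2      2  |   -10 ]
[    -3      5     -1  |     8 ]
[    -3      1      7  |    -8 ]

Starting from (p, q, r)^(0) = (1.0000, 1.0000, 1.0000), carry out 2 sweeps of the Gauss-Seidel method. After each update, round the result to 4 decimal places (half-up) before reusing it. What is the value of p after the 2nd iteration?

Iteration 1:
  p = (-10 - (2)·1.0000 - (2)·1.0000) / (5) = -2.8000
  q = (8 - (-3)·-2.8000 - (-1)·1.0000) / (5) = 0.1200
  r = (-8 - (-3)·-2.8000 - (1)·0.1200) / (7) = -2.3600
Iteration 2:
  p = (-10 - (2)·0.1200 - (2)·-2.3600) / (5) = -1.1040
  q = (8 - (-3)·-1.1040 - (-1)·-2.3600) / (5) = 0.4656
  r = (-8 - (-3)·-1.1040 - (1)·0.4656) / (7) = -1.6825

-1.1040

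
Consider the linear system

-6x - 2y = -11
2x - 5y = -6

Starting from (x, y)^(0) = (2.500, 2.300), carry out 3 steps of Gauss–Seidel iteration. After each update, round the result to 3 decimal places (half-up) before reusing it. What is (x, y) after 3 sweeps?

(1.261, 1.704)

Iteration 1:
  x = (-11 - (-2)·2.300) / (-6) = 1.067
  y = (-6 - (2)·1.067) / (-5) = 1.627
Iteration 2:
  x = (-11 - (-2)·1.627) / (-6) = 1.291
  y = (-6 - (2)·1.291) / (-5) = 1.716
Iteration 3:
  x = (-11 - (-2)·1.716) / (-6) = 1.261
  y = (-6 - (2)·1.261) / (-5) = 1.704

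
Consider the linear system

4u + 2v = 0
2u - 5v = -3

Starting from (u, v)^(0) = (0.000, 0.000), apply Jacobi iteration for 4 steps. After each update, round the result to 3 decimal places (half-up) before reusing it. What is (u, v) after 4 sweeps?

(-0.240, 0.480)

Iteration 1:
  u = (0 - (2)·0.000) / (4) = 0.000
  v = (-3 - (2)·0.000) / (-5) = 0.600
Iteration 2:
  u = (0 - (2)·0.600) / (4) = -0.300
  v = (-3 - (2)·0.000) / (-5) = 0.600
Iteration 3:
  u = (0 - (2)·0.600) / (4) = -0.300
  v = (-3 - (2)·-0.300) / (-5) = 0.480
Iteration 4:
  u = (0 - (2)·0.480) / (4) = -0.240
  v = (-3 - (2)·-0.300) / (-5) = 0.480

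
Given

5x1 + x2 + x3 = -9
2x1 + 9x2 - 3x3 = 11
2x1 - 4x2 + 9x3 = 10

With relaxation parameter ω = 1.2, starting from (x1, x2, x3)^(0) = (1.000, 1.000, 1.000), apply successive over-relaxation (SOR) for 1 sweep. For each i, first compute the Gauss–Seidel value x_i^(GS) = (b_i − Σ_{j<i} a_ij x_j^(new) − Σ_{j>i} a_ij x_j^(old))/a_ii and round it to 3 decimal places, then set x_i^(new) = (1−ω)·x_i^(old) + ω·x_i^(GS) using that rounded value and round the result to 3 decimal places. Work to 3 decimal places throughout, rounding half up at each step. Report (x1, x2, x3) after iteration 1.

(-2.840, 2.424, 3.184)

Iteration 1:
  x1: GS value = (-9 - (1)·1.000 - (1)·1.000) / (5) = -2.200;  x1 ← (1−ω)·1.000 + ω·-2.200 = -2.840
  x2: GS value = (11 - (2)·-2.840 - (-3)·1.000) / (9) = 2.187;  x2 ← (1−ω)·1.000 + ω·2.187 = 2.424
  x3: GS value = (10 - (2)·-2.840 - (-4)·2.424) / (9) = 2.820;  x3 ← (1−ω)·1.000 + ω·2.820 = 3.184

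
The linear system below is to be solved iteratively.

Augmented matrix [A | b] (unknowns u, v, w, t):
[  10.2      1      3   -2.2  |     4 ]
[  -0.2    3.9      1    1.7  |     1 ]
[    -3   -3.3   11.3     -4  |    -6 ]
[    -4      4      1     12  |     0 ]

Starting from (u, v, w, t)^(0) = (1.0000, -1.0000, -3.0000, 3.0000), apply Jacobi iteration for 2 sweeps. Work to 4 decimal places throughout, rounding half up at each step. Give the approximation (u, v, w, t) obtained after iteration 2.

Iteration 1:
  u = (4 - (1)·-1.0000 - (3)·-3.0000 - (-2.2)·3.0000) / (10.2) = 2.0196
  v = (1 - (-0.2)·1.0000 - (1)·-3.0000 - (1.7)·3.0000) / (3.9) = -0.2308
  w = (-6 - (-3)·1.0000 - (-3.3)·-1.0000 - (-4)·3.0000) / (11.3) = 0.5044
  t = (0 - (-4)·1.0000 - (4)·-1.0000 - (1)·-3.0000) / (12) = 0.9167
Iteration 2:
  u = (4 - (1)·-0.2308 - (3)·0.5044 - (-2.2)·0.9167) / (10.2) = 0.4642
  v = (1 - (-0.2)·2.0196 - (1)·0.5044 - (1.7)·0.9167) / (3.9) = -0.1689
  w = (-6 - (-3)·2.0196 - (-3.3)·-0.2308 - (-4)·0.9167) / (11.3) = 0.2623
  t = (0 - (-4)·2.0196 - (4)·-0.2308 - (1)·0.5044) / (12) = 0.7081

(0.4642, -0.1689, 0.2623, 0.7081)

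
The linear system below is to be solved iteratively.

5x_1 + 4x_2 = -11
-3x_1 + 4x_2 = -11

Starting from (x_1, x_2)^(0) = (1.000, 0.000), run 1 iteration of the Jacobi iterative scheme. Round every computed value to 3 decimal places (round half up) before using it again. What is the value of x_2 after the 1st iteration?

Iteration 1:
  x_1 = (-11 - (4)·0.000) / (5) = -2.200
  x_2 = (-11 - (-3)·1.000) / (4) = -2.000

-2.000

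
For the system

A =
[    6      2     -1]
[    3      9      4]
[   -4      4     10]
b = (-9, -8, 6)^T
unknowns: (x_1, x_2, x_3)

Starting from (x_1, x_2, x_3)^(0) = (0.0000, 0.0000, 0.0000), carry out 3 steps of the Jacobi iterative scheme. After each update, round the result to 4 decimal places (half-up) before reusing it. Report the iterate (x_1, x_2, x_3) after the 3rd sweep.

(-1.2222, -0.6790, 0.4208)

Iteration 1:
  x_1 = (-9 - (2)·0.0000 - (-1)·0.0000) / (6) = -1.5000
  x_2 = (-8 - (3)·0.0000 - (4)·0.0000) / (9) = -0.8889
  x_3 = (6 - (-4)·0.0000 - (4)·0.0000) / (10) = 0.6000
Iteration 2:
  x_1 = (-9 - (2)·-0.8889 - (-1)·0.6000) / (6) = -1.1037
  x_2 = (-8 - (3)·-1.5000 - (4)·0.6000) / (9) = -0.6556
  x_3 = (6 - (-4)·-1.5000 - (4)·-0.8889) / (10) = 0.3556
Iteration 3:
  x_1 = (-9 - (2)·-0.6556 - (-1)·0.3556) / (6) = -1.2222
  x_2 = (-8 - (3)·-1.1037 - (4)·0.3556) / (9) = -0.6790
  x_3 = (6 - (-4)·-1.1037 - (4)·-0.6556) / (10) = 0.4208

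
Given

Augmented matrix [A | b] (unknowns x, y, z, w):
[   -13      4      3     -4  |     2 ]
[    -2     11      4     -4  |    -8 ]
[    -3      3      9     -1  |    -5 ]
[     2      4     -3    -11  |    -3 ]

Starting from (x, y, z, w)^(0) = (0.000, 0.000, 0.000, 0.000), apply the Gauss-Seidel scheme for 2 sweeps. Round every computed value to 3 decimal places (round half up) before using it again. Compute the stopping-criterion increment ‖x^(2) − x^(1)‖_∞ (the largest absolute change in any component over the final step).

Iteration 1:
  x = (2 - (4)·0.000 - (3)·0.000 - (-4)·0.000) / (-13) = -0.154
  y = (-8 - (-2)·-0.154 - (4)·0.000 - (-4)·0.000) / (11) = -0.755
  z = (-5 - (-3)·-0.154 - (3)·-0.755 - (-1)·0.000) / (9) = -0.355
  w = (-3 - (2)·-0.154 - (4)·-0.755 - (-3)·-0.355) / (-11) = 0.067
Iteration 2:
  x = (2 - (4)·-0.755 - (3)·-0.355 - (-4)·0.067) / (-13) = -0.489
  y = (-8 - (-2)·-0.489 - (4)·-0.355 - (-4)·0.067) / (11) = -0.663
  z = (-5 - (-3)·-0.489 - (3)·-0.663 - (-1)·0.067) / (9) = -0.490
  w = (-3 - (2)·-0.489 - (4)·-0.663 - (-3)·-0.490) / (-11) = 0.076
Change: (-0.335, 0.092, -0.135, 0.009) → max |·| = 0.335

0.335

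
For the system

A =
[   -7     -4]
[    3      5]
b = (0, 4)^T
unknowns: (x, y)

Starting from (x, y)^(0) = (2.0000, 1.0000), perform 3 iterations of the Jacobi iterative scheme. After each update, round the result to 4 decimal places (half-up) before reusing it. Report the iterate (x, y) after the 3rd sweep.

(-0.6530, 0.6628)

Iteration 1:
  x = (0 - (-4)·1.0000) / (-7) = -0.5714
  y = (4 - (3)·2.0000) / (5) = -0.4000
Iteration 2:
  x = (0 - (-4)·-0.4000) / (-7) = 0.2286
  y = (4 - (3)·-0.5714) / (5) = 1.1428
Iteration 3:
  x = (0 - (-4)·1.1428) / (-7) = -0.6530
  y = (4 - (3)·0.2286) / (5) = 0.6628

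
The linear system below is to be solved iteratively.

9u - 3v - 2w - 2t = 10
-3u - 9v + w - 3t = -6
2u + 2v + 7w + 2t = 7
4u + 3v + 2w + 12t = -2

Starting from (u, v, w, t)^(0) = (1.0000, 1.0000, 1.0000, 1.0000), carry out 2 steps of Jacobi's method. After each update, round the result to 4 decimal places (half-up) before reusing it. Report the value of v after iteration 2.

0.3585

Iteration 1:
  u = (10 - (-3)·1.0000 - (-2)·1.0000 - (-2)·1.0000) / (9) = 1.8889
  v = (-6 - (-3)·1.0000 - (1)·1.0000 - (-3)·1.0000) / (-9) = 0.1111
  w = (7 - (2)·1.0000 - (2)·1.0000 - (2)·1.0000) / (7) = 0.1429
  t = (-2 - (4)·1.0000 - (3)·1.0000 - (2)·1.0000) / (12) = -0.9167
Iteration 2:
  u = (10 - (-3)·0.1111 - (-2)·0.1429 - (-2)·-0.9167) / (9) = 0.9762
  v = (-6 - (-3)·1.8889 - (1)·0.1429 - (-3)·-0.9167) / (-9) = 0.3585
  w = (7 - (2)·1.8889 - (2)·0.1111 - (2)·-0.9167) / (7) = 0.6905
  t = (-2 - (4)·1.8889 - (3)·0.1111 - (2)·0.1429) / (12) = -0.8479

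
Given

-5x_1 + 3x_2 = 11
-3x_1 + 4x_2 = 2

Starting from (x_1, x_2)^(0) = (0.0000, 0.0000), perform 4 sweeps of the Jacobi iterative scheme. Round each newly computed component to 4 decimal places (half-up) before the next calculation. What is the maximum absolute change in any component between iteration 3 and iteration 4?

Iteration 1:
  x_1 = (11 - (3)·0.0000) / (-5) = -2.2000
  x_2 = (2 - (-3)·0.0000) / (4) = 0.5000
Iteration 2:
  x_1 = (11 - (3)·0.5000) / (-5) = -1.9000
  x_2 = (2 - (-3)·-2.2000) / (4) = -1.1500
Iteration 3:
  x_1 = (11 - (3)·-1.1500) / (-5) = -2.8900
  x_2 = (2 - (-3)·-1.9000) / (4) = -0.9250
Iteration 4:
  x_1 = (11 - (3)·-0.9250) / (-5) = -2.7550
  x_2 = (2 - (-3)·-2.8900) / (4) = -1.6675
Change: (0.1350, -0.7425) → max |·| = 0.7425

0.7425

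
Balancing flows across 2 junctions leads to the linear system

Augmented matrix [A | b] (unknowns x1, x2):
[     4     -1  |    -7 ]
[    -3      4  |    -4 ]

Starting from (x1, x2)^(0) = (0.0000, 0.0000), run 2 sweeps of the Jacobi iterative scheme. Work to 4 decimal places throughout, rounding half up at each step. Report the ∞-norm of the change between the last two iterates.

1.3125

Iteration 1:
  x1 = (-7 - (-1)·0.0000) / (4) = -1.7500
  x2 = (-4 - (-3)·0.0000) / (4) = -1.0000
Iteration 2:
  x1 = (-7 - (-1)·-1.0000) / (4) = -2.0000
  x2 = (-4 - (-3)·-1.7500) / (4) = -2.3125
Change: (-0.2500, -1.3125) → max |·| = 1.3125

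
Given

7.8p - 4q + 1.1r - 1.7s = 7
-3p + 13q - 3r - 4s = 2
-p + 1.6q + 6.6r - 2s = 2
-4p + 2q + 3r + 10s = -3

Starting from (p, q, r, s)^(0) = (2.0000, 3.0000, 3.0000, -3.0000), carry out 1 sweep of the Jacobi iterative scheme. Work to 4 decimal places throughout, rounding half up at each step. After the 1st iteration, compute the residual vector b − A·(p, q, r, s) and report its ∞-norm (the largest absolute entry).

Iteration 1:
  p = (7 - (-4)·3.0000 - (1.1)·3.0000 - (-1.7)·-3.0000) / (7.8) = 1.3590
  q = (2 - (-3)·2.0000 - (-3)·3.0000 - (-4)·-3.0000) / (13) = 0.3846
  r = (2 - (-1)·2.0000 - (1.6)·3.0000 - (-2)·-3.0000) / (6.6) = -1.0303
  s = (-3 - (-4)·2.0000 - (2)·3.0000 - (3)·3.0000) / (10) = -1.0000
Residual b − A·x = (-2.6285, -6.0137, 7.5436, 14.7577); ∞-norm = 14.7577

14.7577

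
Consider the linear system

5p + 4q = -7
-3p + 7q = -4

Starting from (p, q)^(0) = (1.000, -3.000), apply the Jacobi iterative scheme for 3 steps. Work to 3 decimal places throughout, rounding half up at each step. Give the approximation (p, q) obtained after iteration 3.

Iteration 1:
  p = (-7 - (4)·-3.000) / (5) = 1.000
  q = (-4 - (-3)·1.000) / (7) = -0.143
Iteration 2:
  p = (-7 - (4)·-0.143) / (5) = -1.286
  q = (-4 - (-3)·1.000) / (7) = -0.143
Iteration 3:
  p = (-7 - (4)·-0.143) / (5) = -1.286
  q = (-4 - (-3)·-1.286) / (7) = -1.123

(-1.286, -1.123)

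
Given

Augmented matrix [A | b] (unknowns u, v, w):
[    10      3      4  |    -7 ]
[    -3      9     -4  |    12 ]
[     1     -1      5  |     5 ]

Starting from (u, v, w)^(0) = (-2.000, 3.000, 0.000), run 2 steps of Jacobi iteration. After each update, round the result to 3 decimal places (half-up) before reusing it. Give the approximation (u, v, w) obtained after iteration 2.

Iteration 1:
  u = (-7 - (3)·3.000 - (4)·0.000) / (10) = -1.600
  v = (12 - (-3)·-2.000 - (-4)·0.000) / (9) = 0.667
  w = (5 - (1)·-2.000 - (-1)·3.000) / (5) = 2.000
Iteration 2:
  u = (-7 - (3)·0.667 - (4)·2.000) / (10) = -1.700
  v = (12 - (-3)·-1.600 - (-4)·2.000) / (9) = 1.689
  w = (5 - (1)·-1.600 - (-1)·0.667) / (5) = 1.453

(-1.700, 1.689, 1.453)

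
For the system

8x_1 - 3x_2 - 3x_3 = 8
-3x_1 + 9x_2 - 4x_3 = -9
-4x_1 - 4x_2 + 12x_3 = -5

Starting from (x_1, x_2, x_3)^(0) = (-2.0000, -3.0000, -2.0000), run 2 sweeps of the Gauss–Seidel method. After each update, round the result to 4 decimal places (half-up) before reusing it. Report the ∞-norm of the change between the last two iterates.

0.5191

Iteration 1:
  x_1 = (8 - (-3)·-3.0000 - (-3)·-2.0000) / (8) = -0.8750
  x_2 = (-9 - (-3)·-0.8750 - (-4)·-2.0000) / (9) = -2.1806
  x_3 = (-5 - (-4)·-0.8750 - (-4)·-2.1806) / (12) = -1.4352
Iteration 2:
  x_1 = (8 - (-3)·-2.1806 - (-3)·-1.4352) / (8) = -0.3559
  x_2 = (-9 - (-3)·-0.3559 - (-4)·-1.4352) / (9) = -1.7565
  x_3 = (-5 - (-4)·-0.3559 - (-4)·-1.7565) / (12) = -1.1208
Change: (0.5191, 0.4241, 0.3144) → max |·| = 0.5191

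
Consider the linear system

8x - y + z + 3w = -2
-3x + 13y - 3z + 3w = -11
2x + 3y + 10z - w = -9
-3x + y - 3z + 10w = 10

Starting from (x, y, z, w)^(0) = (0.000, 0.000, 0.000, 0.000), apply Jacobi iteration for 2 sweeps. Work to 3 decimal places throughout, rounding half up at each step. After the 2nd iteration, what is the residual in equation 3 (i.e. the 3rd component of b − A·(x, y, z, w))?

Iteration 1:
  x = (-2 - (-1)·0.000 - (1)·0.000 - (3)·0.000) / (8) = -0.250
  y = (-11 - (-3)·0.000 - (-3)·0.000 - (3)·0.000) / (13) = -0.846
  z = (-9 - (2)·0.000 - (3)·0.000 - (-1)·0.000) / (10) = -0.900
  w = (10 - (-3)·0.000 - (1)·0.000 - (-3)·0.000) / (10) = 1.000
Iteration 2:
  x = (-2 - (-1)·-0.846 - (1)·-0.900 - (3)·1.000) / (8) = -0.618
  y = (-11 - (-3)·-0.250 - (-3)·-0.900 - (3)·1.000) / (13) = -1.342
  z = (-9 - (2)·-0.250 - (3)·-0.846 - (-1)·1.000) / (10) = -0.496
  w = (10 - (-3)·-0.250 - (1)·-0.846 - (-3)·-0.900) / (10) = 0.740
Residual b − A·x = (-0.122, 0.884, 1.962, 0.600)

1.962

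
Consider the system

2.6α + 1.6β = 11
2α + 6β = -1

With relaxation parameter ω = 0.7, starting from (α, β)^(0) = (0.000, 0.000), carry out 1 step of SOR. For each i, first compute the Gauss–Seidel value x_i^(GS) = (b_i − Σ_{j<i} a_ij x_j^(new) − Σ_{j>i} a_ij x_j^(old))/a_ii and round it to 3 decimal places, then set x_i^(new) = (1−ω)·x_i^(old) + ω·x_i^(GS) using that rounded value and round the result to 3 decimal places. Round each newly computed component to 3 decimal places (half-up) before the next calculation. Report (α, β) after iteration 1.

(2.962, -0.808)

Iteration 1:
  α: GS value = (11 - (1.6)·0.000) / (2.6) = 4.231;  α ← (1−ω)·0.000 + ω·4.231 = 2.962
  β: GS value = (-1 - (2)·2.962) / (6) = -1.154;  β ← (1−ω)·0.000 + ω·-1.154 = -0.808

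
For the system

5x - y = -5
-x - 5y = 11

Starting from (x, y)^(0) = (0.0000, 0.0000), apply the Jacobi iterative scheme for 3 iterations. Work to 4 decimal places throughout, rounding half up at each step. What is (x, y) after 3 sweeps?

Iteration 1:
  x = (-5 - (-1)·0.0000) / (5) = -1.0000
  y = (11 - (-1)·0.0000) / (-5) = -2.2000
Iteration 2:
  x = (-5 - (-1)·-2.2000) / (5) = -1.4400
  y = (11 - (-1)·-1.0000) / (-5) = -2.0000
Iteration 3:
  x = (-5 - (-1)·-2.0000) / (5) = -1.4000
  y = (11 - (-1)·-1.4400) / (-5) = -1.9120

(-1.4000, -1.9120)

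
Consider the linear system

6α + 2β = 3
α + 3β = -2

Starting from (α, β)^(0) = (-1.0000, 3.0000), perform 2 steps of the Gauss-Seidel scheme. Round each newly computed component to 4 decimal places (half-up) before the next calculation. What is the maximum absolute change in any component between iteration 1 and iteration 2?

1.1667

Iteration 1:
  α = (3 - (2)·3.0000) / (6) = -0.5000
  β = (-2 - (1)·-0.5000) / (3) = -0.5000
Iteration 2:
  α = (3 - (2)·-0.5000) / (6) = 0.6667
  β = (-2 - (1)·0.6667) / (3) = -0.8889
Change: (1.1667, -0.3889) → max |·| = 1.1667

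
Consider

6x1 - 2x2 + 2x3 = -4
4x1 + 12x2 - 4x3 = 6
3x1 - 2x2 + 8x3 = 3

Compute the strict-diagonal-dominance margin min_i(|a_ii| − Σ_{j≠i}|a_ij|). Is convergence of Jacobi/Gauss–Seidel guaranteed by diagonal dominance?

2

row 1: |6| − (2+2) = 2
row 2: |12| − (4+4) = 4
row 3: |8| − (3+2) = 3
minimum over rows = 2 → strictly diagonally dominant (convergence guaranteed)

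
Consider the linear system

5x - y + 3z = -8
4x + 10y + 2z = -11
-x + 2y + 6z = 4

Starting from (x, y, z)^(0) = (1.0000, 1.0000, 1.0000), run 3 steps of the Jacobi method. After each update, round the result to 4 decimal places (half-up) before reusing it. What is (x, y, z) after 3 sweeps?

(-2.2200, -0.3840, 0.4267)

Iteration 1:
  x = (-8 - (-1)·1.0000 - (3)·1.0000) / (5) = -2.0000
  y = (-11 - (4)·1.0000 - (2)·1.0000) / (10) = -1.7000
  z = (4 - (-1)·1.0000 - (2)·1.0000) / (6) = 0.5000
Iteration 2:
  x = (-8 - (-1)·-1.7000 - (3)·0.5000) / (5) = -2.2400
  y = (-11 - (4)·-2.0000 - (2)·0.5000) / (10) = -0.4000
  z = (4 - (-1)·-2.0000 - (2)·-1.7000) / (6) = 0.9000
Iteration 3:
  x = (-8 - (-1)·-0.4000 - (3)·0.9000) / (5) = -2.2200
  y = (-11 - (4)·-2.2400 - (2)·0.9000) / (10) = -0.3840
  z = (4 - (-1)·-2.2400 - (2)·-0.4000) / (6) = 0.4267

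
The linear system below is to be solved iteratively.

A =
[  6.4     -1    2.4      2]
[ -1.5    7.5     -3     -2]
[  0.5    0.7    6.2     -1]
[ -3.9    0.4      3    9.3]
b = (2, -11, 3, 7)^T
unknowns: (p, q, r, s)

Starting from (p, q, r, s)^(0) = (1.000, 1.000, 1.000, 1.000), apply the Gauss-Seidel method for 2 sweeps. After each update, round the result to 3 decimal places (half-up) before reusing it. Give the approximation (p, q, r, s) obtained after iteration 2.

Iteration 1:
  p = (2 - (-1)·1.000 - (2.4)·1.000 - (2)·1.000) / (6.4) = -0.219
  q = (-11 - (-1.5)·-0.219 - (-3)·1.000 - (-2)·1.000) / (7.5) = -0.844
  r = (3 - (0.5)·-0.219 - (0.7)·-0.844 - (-1)·1.000) / (6.2) = 0.758
  s = (7 - (-3.9)·-0.219 - (0.4)·-0.844 - (3)·0.758) / (9.3) = 0.453
Iteration 2:
  p = (2 - (-1)·-0.844 - (2.4)·0.758 - (2)·0.453) / (6.4) = -0.245
  q = (-11 - (-1.5)·-0.245 - (-3)·0.758 - (-2)·0.453) / (7.5) = -1.092
  r = (3 - (0.5)·-0.245 - (0.7)·-1.092 - (-1)·0.453) / (6.2) = 0.700
  s = (7 - (-3.9)·-0.245 - (0.4)·-1.092 - (3)·0.700) / (9.3) = 0.471

(-0.245, -1.092, 0.700, 0.471)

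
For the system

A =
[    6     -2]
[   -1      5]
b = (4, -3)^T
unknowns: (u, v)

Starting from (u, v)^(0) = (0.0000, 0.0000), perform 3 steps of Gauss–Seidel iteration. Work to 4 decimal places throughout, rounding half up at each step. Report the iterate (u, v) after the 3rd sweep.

Iteration 1:
  u = (4 - (-2)·0.0000) / (6) = 0.6667
  v = (-3 - (-1)·0.6667) / (5) = -0.4667
Iteration 2:
  u = (4 - (-2)·-0.4667) / (6) = 0.5111
  v = (-3 - (-1)·0.5111) / (5) = -0.4978
Iteration 3:
  u = (4 - (-2)·-0.4978) / (6) = 0.5007
  v = (-3 - (-1)·0.5007) / (5) = -0.4999

(0.5007, -0.4999)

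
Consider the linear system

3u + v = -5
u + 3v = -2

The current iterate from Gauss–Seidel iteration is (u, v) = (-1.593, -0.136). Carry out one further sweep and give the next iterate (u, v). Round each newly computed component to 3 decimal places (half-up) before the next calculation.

(-1.621, -0.126)

One sweep:
  u = (-5 - (1)·-0.136) / (3) = -1.621
  v = (-2 - (1)·-1.621) / (3) = -0.126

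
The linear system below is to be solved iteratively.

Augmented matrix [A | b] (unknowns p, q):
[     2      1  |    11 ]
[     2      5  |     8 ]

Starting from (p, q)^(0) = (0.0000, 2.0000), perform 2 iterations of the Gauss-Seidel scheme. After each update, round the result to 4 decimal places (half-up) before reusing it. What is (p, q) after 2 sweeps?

Iteration 1:
  p = (11 - (1)·2.0000) / (2) = 4.5000
  q = (8 - (2)·4.5000) / (5) = -0.2000
Iteration 2:
  p = (11 - (1)·-0.2000) / (2) = 5.6000
  q = (8 - (2)·5.6000) / (5) = -0.6400

(5.6000, -0.6400)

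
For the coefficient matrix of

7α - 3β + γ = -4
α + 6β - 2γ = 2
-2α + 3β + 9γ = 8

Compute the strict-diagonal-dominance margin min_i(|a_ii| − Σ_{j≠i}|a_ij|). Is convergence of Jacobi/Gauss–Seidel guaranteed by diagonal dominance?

row 1: |7| − (3+1) = 3
row 2: |6| − (1+2) = 3
row 3: |9| − (2+3) = 4
minimum over rows = 3 → strictly diagonally dominant (convergence guaranteed)

3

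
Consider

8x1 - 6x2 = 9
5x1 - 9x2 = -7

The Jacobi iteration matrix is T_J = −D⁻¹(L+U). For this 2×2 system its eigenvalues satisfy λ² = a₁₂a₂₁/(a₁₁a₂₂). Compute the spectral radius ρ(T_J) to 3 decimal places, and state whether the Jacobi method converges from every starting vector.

a₁₂a₂₁/(a₁₁a₂₂) = (-6)·(5) / ((8)·(-9)) = 0.416667
ρ = √|0.416667| = √0.416667 = 0.645
ρ < 1, so Jacobi converges

0.645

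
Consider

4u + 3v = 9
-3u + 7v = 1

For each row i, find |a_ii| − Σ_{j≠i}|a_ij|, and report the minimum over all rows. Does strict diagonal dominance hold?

row 1: |4| − (3) = 1
row 2: |7| − (3) = 4
minimum over rows = 1 → strictly diagonally dominant (convergence guaranteed)

1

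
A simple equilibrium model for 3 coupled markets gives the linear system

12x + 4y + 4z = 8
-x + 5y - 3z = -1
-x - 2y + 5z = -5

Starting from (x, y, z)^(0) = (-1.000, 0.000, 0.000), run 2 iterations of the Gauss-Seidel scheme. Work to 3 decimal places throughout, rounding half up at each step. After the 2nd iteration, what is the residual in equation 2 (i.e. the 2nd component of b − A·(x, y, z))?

-0.377

Iteration 1:
  x = (8 - (4)·0.000 - (4)·0.000) / (12) = 0.667
  y = (-1 - (-1)·0.667 - (-3)·0.000) / (5) = -0.067
  z = (-5 - (-1)·0.667 - (-2)·-0.067) / (5) = -0.893
Iteration 2:
  x = (8 - (4)·-0.067 - (4)·-0.893) / (12) = 0.987
  y = (-1 - (-1)·0.987 - (-3)·-0.893) / (5) = -0.538
  z = (-5 - (-1)·0.987 - (-2)·-0.538) / (5) = -1.018
Residual b − A·x = (2.380, -0.377, 0.001)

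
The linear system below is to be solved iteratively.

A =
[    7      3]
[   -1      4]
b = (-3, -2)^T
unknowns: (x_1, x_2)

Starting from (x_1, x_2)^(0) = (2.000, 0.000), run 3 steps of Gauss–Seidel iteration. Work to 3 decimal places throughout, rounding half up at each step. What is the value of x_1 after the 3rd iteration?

-0.196

Iteration 1:
  x_1 = (-3 - (3)·0.000) / (7) = -0.429
  x_2 = (-2 - (-1)·-0.429) / (4) = -0.607
Iteration 2:
  x_1 = (-3 - (3)·-0.607) / (7) = -0.168
  x_2 = (-2 - (-1)·-0.168) / (4) = -0.542
Iteration 3:
  x_1 = (-3 - (3)·-0.542) / (7) = -0.196
  x_2 = (-2 - (-1)·-0.196) / (4) = -0.549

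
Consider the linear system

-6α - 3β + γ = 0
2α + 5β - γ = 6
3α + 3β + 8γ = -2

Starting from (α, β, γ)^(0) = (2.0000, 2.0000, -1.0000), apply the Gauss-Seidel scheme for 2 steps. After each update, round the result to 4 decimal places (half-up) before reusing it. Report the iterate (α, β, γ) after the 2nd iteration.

Iteration 1:
  α = (0 - (-3)·2.0000 - (1)·-1.0000) / (-6) = -1.1667
  β = (6 - (2)·-1.1667 - (-1)·-1.0000) / (5) = 1.4667
  γ = (-2 - (3)·-1.1667 - (3)·1.4667) / (8) = -0.3625
Iteration 2:
  α = (0 - (-3)·1.4667 - (1)·-0.3625) / (-6) = -0.7938
  β = (6 - (2)·-0.7938 - (-1)·-0.3625) / (5) = 1.4450
  γ = (-2 - (3)·-0.7938 - (3)·1.4450) / (8) = -0.4942

(-0.7938, 1.4450, -0.4942)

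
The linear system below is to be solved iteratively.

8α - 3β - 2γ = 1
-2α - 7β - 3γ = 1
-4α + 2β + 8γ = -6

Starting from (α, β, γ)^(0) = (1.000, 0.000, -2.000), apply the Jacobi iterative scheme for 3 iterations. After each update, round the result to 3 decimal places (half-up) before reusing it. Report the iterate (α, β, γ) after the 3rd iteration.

(-0.110, 0.241, -0.656)

Iteration 1:
  α = (1 - (-3)·0.000 - (-2)·-2.000) / (8) = -0.375
  β = (1 - (-2)·1.000 - (-3)·-2.000) / (-7) = 0.429
  γ = (-6 - (-4)·1.000 - (2)·0.000) / (8) = -0.250
Iteration 2:
  α = (1 - (-3)·0.429 - (-2)·-0.250) / (8) = 0.223
  β = (1 - (-2)·-0.375 - (-3)·-0.250) / (-7) = 0.071
  γ = (-6 - (-4)·-0.375 - (2)·0.429) / (8) = -1.045
Iteration 3:
  α = (1 - (-3)·0.071 - (-2)·-1.045) / (8) = -0.110
  β = (1 - (-2)·0.223 - (-3)·-1.045) / (-7) = 0.241
  γ = (-6 - (-4)·0.223 - (2)·0.071) / (8) = -0.656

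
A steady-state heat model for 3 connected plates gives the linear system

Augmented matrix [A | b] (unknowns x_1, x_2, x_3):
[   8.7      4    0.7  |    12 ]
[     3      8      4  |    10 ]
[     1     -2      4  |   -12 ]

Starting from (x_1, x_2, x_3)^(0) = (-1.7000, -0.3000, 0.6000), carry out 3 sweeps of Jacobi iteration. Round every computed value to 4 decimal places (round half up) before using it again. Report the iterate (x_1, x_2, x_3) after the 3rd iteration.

(0.6385, 2.2110, -2.1864)

Iteration 1:
  x_1 = (12 - (4)·-0.3000 - (0.7)·0.6000) / (8.7) = 1.4690
  x_2 = (10 - (3)·-1.7000 - (4)·0.6000) / (8) = 1.5875
  x_3 = (-12 - (1)·-1.7000 - (-2)·-0.3000) / (4) = -2.7250
Iteration 2:
  x_1 = (12 - (4)·1.5875 - (0.7)·-2.7250) / (8.7) = 0.8687
  x_2 = (10 - (3)·1.4690 - (4)·-2.7250) / (8) = 2.0616
  x_3 = (-12 - (1)·1.4690 - (-2)·1.5875) / (4) = -2.5735
Iteration 3:
  x_1 = (12 - (4)·2.0616 - (0.7)·-2.5735) / (8.7) = 0.6385
  x_2 = (10 - (3)·0.8687 - (4)·-2.5735) / (8) = 2.2110
  x_3 = (-12 - (1)·0.8687 - (-2)·2.0616) / (4) = -2.1864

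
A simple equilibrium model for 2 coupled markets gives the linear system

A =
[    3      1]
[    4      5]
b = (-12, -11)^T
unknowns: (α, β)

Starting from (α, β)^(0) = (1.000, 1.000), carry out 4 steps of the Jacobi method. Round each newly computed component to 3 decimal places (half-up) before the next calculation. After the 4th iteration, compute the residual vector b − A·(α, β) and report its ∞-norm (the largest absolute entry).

Iteration 1:
  α = (-12 - (1)·1.000) / (3) = -4.333
  β = (-11 - (4)·1.000) / (5) = -3.000
Iteration 2:
  α = (-12 - (1)·-3.000) / (3) = -3.000
  β = (-11 - (4)·-4.333) / (5) = 1.266
Iteration 3:
  α = (-12 - (1)·1.266) / (3) = -4.422
  β = (-11 - (4)·-3.000) / (5) = 0.200
Iteration 4:
  α = (-12 - (1)·0.200) / (3) = -4.067
  β = (-11 - (4)·-4.422) / (5) = 1.338
Residual b − A·x = (-1.137, -1.422); ∞-norm = 1.422

1.422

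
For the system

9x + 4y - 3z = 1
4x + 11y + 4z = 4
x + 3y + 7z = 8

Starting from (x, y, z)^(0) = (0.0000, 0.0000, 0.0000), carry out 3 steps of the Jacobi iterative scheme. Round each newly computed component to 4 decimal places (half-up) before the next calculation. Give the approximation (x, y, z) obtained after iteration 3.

Iteration 1:
  x = (1 - (4)·0.0000 - (-3)·0.0000) / (9) = 0.1111
  y = (4 - (4)·0.0000 - (4)·0.0000) / (11) = 0.3636
  z = (8 - (1)·0.0000 - (3)·0.0000) / (7) = 1.1429
Iteration 2:
  x = (1 - (4)·0.3636 - (-3)·1.1429) / (9) = 0.3305
  y = (4 - (4)·0.1111 - (4)·1.1429) / (11) = -0.0924
  z = (8 - (1)·0.1111 - (3)·0.3636) / (7) = 0.9712
Iteration 3:
  x = (1 - (4)·-0.0924 - (-3)·0.9712) / (9) = 0.4759
  y = (4 - (4)·0.3305 - (4)·0.9712) / (11) = -0.1097
  z = (8 - (1)·0.3305 - (3)·-0.0924) / (7) = 1.1352

(0.4759, -0.1097, 1.1352)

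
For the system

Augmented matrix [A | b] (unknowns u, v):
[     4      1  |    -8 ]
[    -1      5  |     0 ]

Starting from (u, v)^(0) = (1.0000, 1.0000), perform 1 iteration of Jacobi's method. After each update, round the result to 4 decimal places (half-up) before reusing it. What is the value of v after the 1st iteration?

0.2000

Iteration 1:
  u = (-8 - (1)·1.0000) / (4) = -2.2500
  v = (0 - (-1)·1.0000) / (5) = 0.2000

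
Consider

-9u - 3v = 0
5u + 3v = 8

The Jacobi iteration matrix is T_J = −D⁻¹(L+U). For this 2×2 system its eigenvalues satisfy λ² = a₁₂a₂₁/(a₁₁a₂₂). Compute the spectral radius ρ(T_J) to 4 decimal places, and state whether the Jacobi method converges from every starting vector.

0.7454

a₁₂a₂₁/(a₁₁a₂₂) = (-3)·(5) / ((-9)·(3)) = 0.555556
ρ = √|0.555556| = √0.555556 = 0.7454
ρ < 1, so Jacobi converges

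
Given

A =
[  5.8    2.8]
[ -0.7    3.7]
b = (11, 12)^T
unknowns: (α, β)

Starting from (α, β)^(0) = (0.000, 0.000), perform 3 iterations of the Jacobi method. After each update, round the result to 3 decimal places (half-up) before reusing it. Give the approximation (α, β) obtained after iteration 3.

Iteration 1:
  α = (11 - (2.8)·0.000) / (5.8) = 1.897
  β = (12 - (-0.7)·0.000) / (3.7) = 3.243
Iteration 2:
  α = (11 - (2.8)·3.243) / (5.8) = 0.331
  β = (12 - (-0.7)·1.897) / (3.7) = 3.602
Iteration 3:
  α = (11 - (2.8)·3.602) / (5.8) = 0.158
  β = (12 - (-0.7)·0.331) / (3.7) = 3.306

(0.158, 3.306)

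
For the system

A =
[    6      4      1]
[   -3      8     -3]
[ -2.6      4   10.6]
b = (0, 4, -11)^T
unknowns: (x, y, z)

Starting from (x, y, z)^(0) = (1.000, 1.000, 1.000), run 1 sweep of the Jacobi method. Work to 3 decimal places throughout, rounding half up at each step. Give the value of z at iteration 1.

-1.170

Iteration 1:
  x = (0 - (4)·1.000 - (1)·1.000) / (6) = -0.833
  y = (4 - (-3)·1.000 - (-3)·1.000) / (8) = 1.250
  z = (-11 - (-2.6)·1.000 - (4)·1.000) / (10.6) = -1.170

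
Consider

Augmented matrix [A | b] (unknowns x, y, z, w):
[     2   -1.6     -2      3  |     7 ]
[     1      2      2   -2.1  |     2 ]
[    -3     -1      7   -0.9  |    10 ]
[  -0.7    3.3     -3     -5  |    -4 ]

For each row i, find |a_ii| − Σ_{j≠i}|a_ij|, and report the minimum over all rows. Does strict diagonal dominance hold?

-4.6

row 1: |2| − (1.6+2+3) = -4.6
row 2: |2| − (1+2+2.1) = -3.1
row 3: |7| − (3+1+0.9) = 2.1
row 4: |-5| − (0.7+3.3+3) = -2
minimum over rows = -4.6 → not strictly diagonally dominant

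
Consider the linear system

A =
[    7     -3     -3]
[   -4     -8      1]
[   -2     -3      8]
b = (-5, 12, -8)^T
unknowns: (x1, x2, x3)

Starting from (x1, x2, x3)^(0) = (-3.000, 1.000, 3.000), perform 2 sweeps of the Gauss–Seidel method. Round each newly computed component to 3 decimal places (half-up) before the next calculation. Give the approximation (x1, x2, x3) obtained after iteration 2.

(-1.993, -0.673, -1.751)

Iteration 1:
  x1 = (-5 - (-3)·1.000 - (-3)·3.000) / (7) = 1.000
  x2 = (12 - (-4)·1.000 - (1)·3.000) / (-8) = -1.625
  x3 = (-8 - (-2)·1.000 - (-3)·-1.625) / (8) = -1.359
Iteration 2:
  x1 = (-5 - (-3)·-1.625 - (-3)·-1.359) / (7) = -1.993
  x2 = (12 - (-4)·-1.993 - (1)·-1.359) / (-8) = -0.673
  x3 = (-8 - (-2)·-1.993 - (-3)·-0.673) / (8) = -1.751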